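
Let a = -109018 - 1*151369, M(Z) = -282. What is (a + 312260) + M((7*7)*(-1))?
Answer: 51591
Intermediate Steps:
a = -260387 (a = -109018 - 151369 = -260387)
(a + 312260) + M((7*7)*(-1)) = (-260387 + 312260) - 282 = 51873 - 282 = 51591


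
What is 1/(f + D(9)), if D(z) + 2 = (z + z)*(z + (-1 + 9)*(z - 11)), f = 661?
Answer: 1/533 ≈ 0.0018762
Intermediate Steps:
D(z) = -2 + 2*z*(-88 + 9*z) (D(z) = -2 + (z + z)*(z + (-1 + 9)*(z - 11)) = -2 + (2*z)*(z + 8*(-11 + z)) = -2 + (2*z)*(z + (-88 + 8*z)) = -2 + (2*z)*(-88 + 9*z) = -2 + 2*z*(-88 + 9*z))
1/(f + D(9)) = 1/(661 + (-2 - 176*9 + 18*9**2)) = 1/(661 + (-2 - 1584 + 18*81)) = 1/(661 + (-2 - 1584 + 1458)) = 1/(661 - 128) = 1/533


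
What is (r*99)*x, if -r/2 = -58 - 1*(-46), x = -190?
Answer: -451440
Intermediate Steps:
r = 24 (r = -2*(-58 - 1*(-46)) = -2*(-58 + 46) = -2*(-12) = 24)
(r*99)*x = (24*99)*(-190) = 2376*(-190) = -451440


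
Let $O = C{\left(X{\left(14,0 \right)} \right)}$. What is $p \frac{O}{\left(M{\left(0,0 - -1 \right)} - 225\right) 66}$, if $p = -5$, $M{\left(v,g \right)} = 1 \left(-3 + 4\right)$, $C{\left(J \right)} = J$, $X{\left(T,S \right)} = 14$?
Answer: $\frac{5}{1056} \approx 0.0047349$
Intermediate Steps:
$M{\left(v,g \right)} = 1$ ($M{\left(v,g \right)} = 1 \cdot 1 = 1$)
$O = 14$
$p \frac{O}{\left(M{\left(0,0 - -1 \right)} - 225\right) 66} = - 5 \frac{14}{\left(1 - 225\right) 66} = - 5 \frac{14}{\left(-224\right) 66} = - 5 \frac{14}{-14784} = - 5 \cdot 14 \left(- \frac{1}{14784}\right) = \left(-5\right) \left(- \frac{1}{1056}\right) = \frac{5}{1056}$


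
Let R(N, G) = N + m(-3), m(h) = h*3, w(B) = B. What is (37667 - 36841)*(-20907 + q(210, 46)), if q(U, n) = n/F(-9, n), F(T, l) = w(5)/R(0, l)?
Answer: -86687874/5 ≈ -1.7338e+7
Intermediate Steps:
m(h) = 3*h
R(N, G) = -9 + N (R(N, G) = N + 3*(-3) = N - 9 = -9 + N)
F(T, l) = -5/9 (F(T, l) = 5/(-9 + 0) = 5/(-9) = 5*(-1/9) = -5/9)
q(U, n) = -9*n/5 (q(U, n) = n/(-5/9) = n*(-9/5) = -9*n/5)
(37667 - 36841)*(-20907 + q(210, 46)) = (37667 - 36841)*(-20907 - 9/5*46) = 826*(-20907 - 414/5) = 826*(-104949/5) = -86687874/5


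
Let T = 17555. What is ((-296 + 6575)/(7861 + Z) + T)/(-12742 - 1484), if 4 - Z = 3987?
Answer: -9726367/7881204 ≈ -1.2341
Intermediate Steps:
Z = -3983 (Z = 4 - 1*3987 = 4 - 3987 = -3983)
((-296 + 6575)/(7861 + Z) + T)/(-12742 - 1484) = ((-296 + 6575)/(7861 - 3983) + 17555)/(-12742 - 1484) = (6279/3878 + 17555)/(-14226) = (6279*(1/3878) + 17555)*(-1/14226) = (897/554 + 17555)*(-1/14226) = (9726367/554)*(-1/14226) = -9726367/7881204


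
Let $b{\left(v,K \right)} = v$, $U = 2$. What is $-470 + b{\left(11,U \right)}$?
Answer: $-459$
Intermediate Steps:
$-470 + b{\left(11,U \right)} = -470 + 11 = -459$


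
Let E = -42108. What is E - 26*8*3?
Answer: -42732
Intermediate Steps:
E - 26*8*3 = -42108 - 26*8*3 = -42108 - 208*3 = -42108 - 624 = -42732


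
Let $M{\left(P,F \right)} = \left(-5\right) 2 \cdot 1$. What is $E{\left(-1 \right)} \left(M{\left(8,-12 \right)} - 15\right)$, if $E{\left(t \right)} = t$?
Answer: $25$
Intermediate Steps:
$M{\left(P,F \right)} = -10$ ($M{\left(P,F \right)} = \left(-10\right) 1 = -10$)
$E{\left(-1 \right)} \left(M{\left(8,-12 \right)} - 15\right) = - (-10 - 15) = \left(-1\right) \left(-25\right) = 25$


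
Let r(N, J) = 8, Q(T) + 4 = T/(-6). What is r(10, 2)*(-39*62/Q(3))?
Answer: 12896/3 ≈ 4298.7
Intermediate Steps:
Q(T) = -4 - T/6 (Q(T) = -4 + T/(-6) = -4 + T*(-⅙) = -4 - T/6)
r(10, 2)*(-39*62/Q(3)) = 8*(-39*62/(-4 - ⅙*3)) = 8*(-39*62/(-4 - ½)) = 8*(-39/((-9/2*1/62))) = 8*(-39/(-9/124)) = 8*(-39*(-124/9)) = 8*(1612/3) = 12896/3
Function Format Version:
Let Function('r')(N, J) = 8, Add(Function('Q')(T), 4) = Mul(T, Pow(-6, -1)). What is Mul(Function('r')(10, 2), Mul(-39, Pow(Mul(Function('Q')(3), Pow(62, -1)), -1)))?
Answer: Rational(12896, 3) ≈ 4298.7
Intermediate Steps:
Function('Q')(T) = Add(-4, Mul(Rational(-1, 6), T)) (Function('Q')(T) = Add(-4, Mul(T, Pow(-6, -1))) = Add(-4, Mul(T, Rational(-1, 6))) = Add(-4, Mul(Rational(-1, 6), T)))
Mul(Function('r')(10, 2), Mul(-39, Pow(Mul(Function('Q')(3), Pow(62, -1)), -1))) = Mul(8, Mul(-39, Pow(Mul(Add(-4, Mul(Rational(-1, 6), 3)), Pow(62, -1)), -1))) = Mul(8, Mul(-39, Pow(Mul(Add(-4, Rational(-1, 2)), Rational(1, 62)), -1))) = Mul(8, Mul(-39, Pow(Mul(Rational(-9, 2), Rational(1, 62)), -1))) = Mul(8, Mul(-39, Pow(Rational(-9, 124), -1))) = Mul(8, Mul(-39, Rational(-124, 9))) = Mul(8, Rational(1612, 3)) = Rational(12896, 3)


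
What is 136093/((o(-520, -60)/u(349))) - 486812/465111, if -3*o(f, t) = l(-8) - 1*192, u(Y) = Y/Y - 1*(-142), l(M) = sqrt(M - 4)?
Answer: 434478387507796/1429286103 + 19461299*I*sqrt(3)/6146 ≈ 3.0398e+5 + 5484.5*I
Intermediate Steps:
l(M) = sqrt(-4 + M)
u(Y) = 143 (u(Y) = 1 + 142 = 143)
o(f, t) = 64 - 2*I*sqrt(3)/3 (o(f, t) = -(sqrt(-4 - 8) - 1*192)/3 = -(sqrt(-12) - 192)/3 = -(2*I*sqrt(3) - 192)/3 = -(-192 + 2*I*sqrt(3))/3 = 64 - 2*I*sqrt(3)/3)
136093/((o(-520, -60)/u(349))) - 486812/465111 = 136093/(((64 - 2*I*sqrt(3)/3)/143)) - 486812/465111 = 136093/(((64 - 2*I*sqrt(3)/3)*(1/143))) - 486812*1/465111 = 136093/(64/143 - 2*I*sqrt(3)/429) - 486812/465111 = -486812/465111 + 136093/(64/143 - 2*I*sqrt(3)/429)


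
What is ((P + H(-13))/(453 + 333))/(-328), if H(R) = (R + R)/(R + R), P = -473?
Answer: 59/32226 ≈ 0.0018308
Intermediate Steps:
H(R) = 1 (H(R) = (2*R)/((2*R)) = (2*R)*(1/(2*R)) = 1)
((P + H(-13))/(453 + 333))/(-328) = ((-473 + 1)/(453 + 333))/(-328) = -472/786*(-1/328) = -472*1/786*(-1/328) = -236/393*(-1/328) = 59/32226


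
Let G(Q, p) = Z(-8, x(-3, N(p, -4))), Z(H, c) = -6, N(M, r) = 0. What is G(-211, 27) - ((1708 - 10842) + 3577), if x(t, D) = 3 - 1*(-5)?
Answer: 5551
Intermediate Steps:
x(t, D) = 8 (x(t, D) = 3 + 5 = 8)
G(Q, p) = -6
G(-211, 27) - ((1708 - 10842) + 3577) = -6 - ((1708 - 10842) + 3577) = -6 - (-9134 + 3577) = -6 - 1*(-5557) = -6 + 5557 = 5551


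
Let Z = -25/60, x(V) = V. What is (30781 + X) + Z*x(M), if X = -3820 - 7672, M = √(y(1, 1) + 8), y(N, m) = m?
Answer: 77151/4 ≈ 19288.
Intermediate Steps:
M = 3 (M = √(1 + 8) = √9 = 3)
Z = -5/12 (Z = -25*1/60 = -5/12 ≈ -0.41667)
X = -11492
(30781 + X) + Z*x(M) = (30781 - 11492) - 5/12*3 = 19289 - 5/4 = 77151/4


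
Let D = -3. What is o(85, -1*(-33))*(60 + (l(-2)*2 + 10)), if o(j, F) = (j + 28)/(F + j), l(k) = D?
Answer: 3616/59 ≈ 61.288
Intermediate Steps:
l(k) = -3
o(j, F) = (28 + j)/(F + j)
o(85, -1*(-33))*(60 + (l(-2)*2 + 10)) = ((28 + 85)/(-1*(-33) + 85))*(60 + (-3*2 + 10)) = (113/(33 + 85))*(60 + (-6 + 10)) = (113/118)*(60 + 4) = ((1/118)*113)*64 = (113/118)*64 = 3616/59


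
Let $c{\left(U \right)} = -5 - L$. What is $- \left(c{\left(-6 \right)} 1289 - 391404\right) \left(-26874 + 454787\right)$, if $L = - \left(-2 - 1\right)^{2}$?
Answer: $165280540424$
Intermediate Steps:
$L = -9$ ($L = - \left(-3\right)^{2} = \left(-1\right) 9 = -9$)
$c{\left(U \right)} = 4$ ($c{\left(U \right)} = -5 - -9 = -5 + 9 = 4$)
$- \left(c{\left(-6 \right)} 1289 - 391404\right) \left(-26874 + 454787\right) = - \left(4 \cdot 1289 - 391404\right) \left(-26874 + 454787\right) = - \left(5156 - 391404\right) 427913 = - \left(-386248\right) 427913 = \left(-1\right) \left(-165280540424\right) = 165280540424$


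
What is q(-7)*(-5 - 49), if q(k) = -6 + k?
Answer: 702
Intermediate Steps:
q(-7)*(-5 - 49) = (-6 - 7)*(-5 - 49) = -13*(-54) = 702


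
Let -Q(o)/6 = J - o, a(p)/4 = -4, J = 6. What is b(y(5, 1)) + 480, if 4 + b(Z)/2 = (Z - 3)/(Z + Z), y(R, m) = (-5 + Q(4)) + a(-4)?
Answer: 5204/11 ≈ 473.09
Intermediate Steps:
a(p) = -16 (a(p) = 4*(-4) = -16)
Q(o) = -36 + 6*o (Q(o) = -6*(6 - o) = -36 + 6*o)
y(R, m) = -33 (y(R, m) = (-5 + (-36 + 6*4)) - 16 = (-5 + (-36 + 24)) - 16 = (-5 - 12) - 16 = -17 - 16 = -33)
b(Z) = -8 + (-3 + Z)/Z (b(Z) = -8 + 2*((Z - 3)/(Z + Z)) = -8 + 2*((-3 + Z)/((2*Z))) = -8 + 2*((-3 + Z)*(1/(2*Z))) = -8 + 2*((-3 + Z)/(2*Z)) = -8 + (-3 + Z)/Z)
b(y(5, 1)) + 480 = (-7 - 3/(-33)) + 480 = (-7 - 3*(-1/33)) + 480 = (-7 + 1/11) + 480 = -76/11 + 480 = 5204/11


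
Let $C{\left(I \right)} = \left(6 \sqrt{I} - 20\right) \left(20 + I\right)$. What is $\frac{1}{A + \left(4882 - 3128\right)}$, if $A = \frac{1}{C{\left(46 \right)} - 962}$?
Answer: $\frac{1172849110}{2057178673149} - \frac{44 \sqrt{46}}{685726224383} \approx 0.00057012$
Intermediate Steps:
$C{\left(I \right)} = \left(-20 + 6 \sqrt{I}\right) \left(20 + I\right)$
$A = \frac{1}{-2282 + 396 \sqrt{46}}$ ($A = \frac{1}{\left(-400 - 920 + 6 \cdot 46^{\frac{3}{2}} + 120 \sqrt{46}\right) - 962} = \frac{1}{\left(-400 - 920 + 6 \cdot 46 \sqrt{46} + 120 \sqrt{46}\right) - 962} = \frac{1}{\left(-400 - 920 + 276 \sqrt{46} + 120 \sqrt{46}\right) - 962} = \frac{1}{\left(-1320 + 396 \sqrt{46}\right) - 962} = \frac{1}{-2282 + 396 \sqrt{46}} \approx 0.0024765$)
$\frac{1}{A + \left(4882 - 3128\right)} = \frac{1}{\left(\frac{1141}{1003006} + \frac{99 \sqrt{46}}{501503}\right) + \left(4882 - 3128\right)} = \frac{1}{\left(\frac{1141}{1003006} + \frac{99 \sqrt{46}}{501503}\right) + 1754} = \frac{1}{\frac{1759273665}{1003006} + \frac{99 \sqrt{46}}{501503}}$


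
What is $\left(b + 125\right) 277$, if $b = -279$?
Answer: $-42658$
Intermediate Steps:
$\left(b + 125\right) 277 = \left(-279 + 125\right) 277 = \left(-154\right) 277 = -42658$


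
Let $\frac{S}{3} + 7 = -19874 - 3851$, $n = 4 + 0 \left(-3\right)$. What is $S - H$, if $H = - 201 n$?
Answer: $-70392$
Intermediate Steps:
$n = 4$ ($n = 4 + 0 = 4$)
$H = -804$ ($H = \left(-201\right) 4 = -804$)
$S = -71196$ ($S = -21 + 3 \left(-19874 - 3851\right) = -21 + 3 \left(-23725\right) = -21 - 71175 = -71196$)
$S - H = -71196 - -804 = -71196 + 804 = -70392$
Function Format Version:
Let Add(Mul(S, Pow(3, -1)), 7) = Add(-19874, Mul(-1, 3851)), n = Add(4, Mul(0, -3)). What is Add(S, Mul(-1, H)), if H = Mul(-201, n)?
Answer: -70392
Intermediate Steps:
n = 4 (n = Add(4, 0) = 4)
H = -804 (H = Mul(-201, 4) = -804)
S = -71196 (S = Add(-21, Mul(3, Add(-19874, Mul(-1, 3851)))) = Add(-21, Mul(3, Add(-19874, -3851))) = Add(-21, Mul(3, -23725)) = Add(-21, -71175) = -71196)
Add(S, Mul(-1, H)) = Add(-71196, Mul(-1, -804)) = Add(-71196, 804) = -70392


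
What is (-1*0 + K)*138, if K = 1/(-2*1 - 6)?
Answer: -69/4 ≈ -17.250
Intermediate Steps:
K = -⅛ (K = 1/(-2 - 6) = 1/(-8) = -⅛ ≈ -0.12500)
(-1*0 + K)*138 = (-1*0 - ⅛)*138 = (0 - ⅛)*138 = -⅛*138 = -69/4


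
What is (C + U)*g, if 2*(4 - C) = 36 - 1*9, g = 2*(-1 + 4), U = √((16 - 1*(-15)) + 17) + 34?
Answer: 147 + 24*√3 ≈ 188.57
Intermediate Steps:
U = 34 + 4*√3 (U = √((16 + 15) + 17) + 34 = √(31 + 17) + 34 = √48 + 34 = 4*√3 + 34 = 34 + 4*√3 ≈ 40.928)
g = 6 (g = 2*3 = 6)
C = -19/2 (C = 4 - (36 - 1*9)/2 = 4 - (36 - 9)/2 = 4 - ½*27 = 4 - 27/2 = -19/2 ≈ -9.5000)
(C + U)*g = (-19/2 + (34 + 4*√3))*6 = (49/2 + 4*√3)*6 = 147 + 24*√3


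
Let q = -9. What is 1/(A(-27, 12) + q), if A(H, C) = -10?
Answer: -1/19 ≈ -0.052632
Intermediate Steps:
1/(A(-27, 12) + q) = 1/(-10 - 9) = 1/(-19) = -1/19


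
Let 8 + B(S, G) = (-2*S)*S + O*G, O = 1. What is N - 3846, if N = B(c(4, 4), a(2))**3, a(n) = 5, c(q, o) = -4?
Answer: -46721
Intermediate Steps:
B(S, G) = -8 + G - 2*S**2 (B(S, G) = -8 + ((-2*S)*S + 1*G) = -8 + (-2*S**2 + G) = -8 + (G - 2*S**2) = -8 + G - 2*S**2)
N = -42875 (N = (-8 + 5 - 2*(-4)**2)**3 = (-8 + 5 - 2*16)**3 = (-8 + 5 - 32)**3 = (-35)**3 = -42875)
N - 3846 = -42875 - 3846 = -46721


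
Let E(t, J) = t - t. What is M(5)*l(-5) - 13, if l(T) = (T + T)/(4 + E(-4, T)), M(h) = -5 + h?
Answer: -13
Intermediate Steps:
E(t, J) = 0
l(T) = T/2 (l(T) = (T + T)/(4 + 0) = (2*T)/4 = (2*T)*(¼) = T/2)
M(5)*l(-5) - 13 = (-5 + 5)*((½)*(-5)) - 13 = 0*(-5/2) - 13 = 0 - 13 = -13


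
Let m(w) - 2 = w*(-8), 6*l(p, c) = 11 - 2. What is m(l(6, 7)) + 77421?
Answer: 77411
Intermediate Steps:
l(p, c) = 3/2 (l(p, c) = (11 - 2)/6 = (1/6)*9 = 3/2)
m(w) = 2 - 8*w (m(w) = 2 + w*(-8) = 2 - 8*w)
m(l(6, 7)) + 77421 = (2 - 8*3/2) + 77421 = (2 - 12) + 77421 = -10 + 77421 = 77411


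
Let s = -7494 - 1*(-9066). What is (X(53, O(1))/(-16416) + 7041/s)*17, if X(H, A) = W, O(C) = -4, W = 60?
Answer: 13634323/179208 ≈ 76.081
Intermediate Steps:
X(H, A) = 60
s = 1572 (s = -7494 + 9066 = 1572)
(X(53, O(1))/(-16416) + 7041/s)*17 = (60/(-16416) + 7041/1572)*17 = (60*(-1/16416) + 7041*(1/1572))*17 = (-5/1368 + 2347/524)*17 = (802019/179208)*17 = 13634323/179208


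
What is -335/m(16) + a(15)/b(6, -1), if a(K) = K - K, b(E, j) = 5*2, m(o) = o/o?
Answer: -335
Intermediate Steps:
m(o) = 1
b(E, j) = 10
a(K) = 0
-335/m(16) + a(15)/b(6, -1) = -335/1 + 0/10 = -335*1 + 0*(⅒) = -335 + 0 = -335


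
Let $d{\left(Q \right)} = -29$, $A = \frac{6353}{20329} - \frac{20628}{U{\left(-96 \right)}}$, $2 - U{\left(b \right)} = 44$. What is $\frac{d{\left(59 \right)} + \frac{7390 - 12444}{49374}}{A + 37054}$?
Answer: $- \frac{20447518070}{26379693458469} \approx -0.00077512$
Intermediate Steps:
$U{\left(b \right)} = -42$ ($U{\left(b \right)} = 2 - 44 = -42$)
$A = \frac{69935573}{142303}$ ($A = \frac{6353}{20329} - \frac{20628}{-42} = 6353 \cdot \frac{1}{20329} - - \frac{3438}{7} = \frac{6353}{20329} + \frac{3438}{7} = \frac{69935573}{142303} \approx 491.46$)
$\frac{d{\left(59 \right)} + \frac{7390 - 12444}{49374}}{A + 37054} = \frac{-29 + \frac{7390 - 12444}{49374}}{\frac{69935573}{142303} + 37054} = \frac{-29 - \frac{2527}{24687}}{\frac{5342830935}{142303}} = \left(-29 - \frac{2527}{24687}\right) \frac{142303}{5342830935} = \left(- \frac{718450}{24687}\right) \frac{142303}{5342830935} = - \frac{20447518070}{26379693458469}$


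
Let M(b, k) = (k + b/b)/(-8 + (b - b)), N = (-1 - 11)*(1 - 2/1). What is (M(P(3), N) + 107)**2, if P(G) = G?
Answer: 710649/64 ≈ 11104.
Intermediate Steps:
N = 12 (N = -12*(1 - 2*1) = -12*(1 - 2) = -12*(-1) = 12)
M(b, k) = -1/8 - k/8 (M(b, k) = (k + 1)/(-8 + 0) = (1 + k)/(-8) = (1 + k)*(-1/8) = -1/8 - k/8)
(M(P(3), N) + 107)**2 = ((-1/8 - 1/8*12) + 107)**2 = ((-1/8 - 3/2) + 107)**2 = (-13/8 + 107)**2 = (843/8)**2 = 710649/64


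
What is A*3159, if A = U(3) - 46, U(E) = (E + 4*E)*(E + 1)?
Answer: 44226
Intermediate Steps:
U(E) = 5*E*(1 + E) (U(E) = (5*E)*(1 + E) = 5*E*(1 + E))
A = 14 (A = 5*3*(1 + 3) - 46 = 5*3*4 - 46 = 60 - 46 = 14)
A*3159 = 14*3159 = 44226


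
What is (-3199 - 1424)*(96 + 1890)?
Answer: -9181278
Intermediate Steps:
(-3199 - 1424)*(96 + 1890) = -4623*1986 = -9181278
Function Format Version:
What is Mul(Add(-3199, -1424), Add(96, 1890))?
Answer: -9181278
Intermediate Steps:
Mul(Add(-3199, -1424), Add(96, 1890)) = Mul(-4623, 1986) = -9181278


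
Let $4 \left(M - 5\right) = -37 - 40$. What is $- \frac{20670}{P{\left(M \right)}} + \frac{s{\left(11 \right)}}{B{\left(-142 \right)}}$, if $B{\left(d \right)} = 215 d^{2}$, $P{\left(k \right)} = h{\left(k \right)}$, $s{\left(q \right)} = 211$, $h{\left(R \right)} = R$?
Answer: $\frac{119479769609}{82369940} \approx 1450.5$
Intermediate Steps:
$M = - \frac{57}{4}$ ($M = 5 + \frac{-37 - 40}{4} = 5 + \frac{1}{4} \left(-77\right) = 5 - \frac{77}{4} = - \frac{57}{4} \approx -14.25$)
$P{\left(k \right)} = k$
$- \frac{20670}{P{\left(M \right)}} + \frac{s{\left(11 \right)}}{B{\left(-142 \right)}} = - \frac{20670}{- \frac{57}{4}} + \frac{211}{215 \left(-142\right)^{2}} = \left(-20670\right) \left(- \frac{4}{57}\right) + \frac{211}{215 \cdot 20164} = \frac{27560}{19} + \frac{211}{4335260} = \frac{119479769609}{82369940}$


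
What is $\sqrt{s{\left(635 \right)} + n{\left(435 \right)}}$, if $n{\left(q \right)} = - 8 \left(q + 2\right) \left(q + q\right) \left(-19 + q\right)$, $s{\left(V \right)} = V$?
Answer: $i \sqrt{1265271685} \approx 35571.0 i$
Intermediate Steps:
$n{\left(q \right)} = 2 q \left(-19 + q\right) \left(-16 - 8 q\right)$ ($n{\left(q \right)} = - 8 \left(2 + q\right) 2 q \left(-19 + q\right) = \left(-16 - 8 q\right) 2 q \left(-19 + q\right) = 2 q \left(-19 + q\right) \left(-16 - 8 q\right)$)
$\sqrt{s{\left(635 \right)} + n{\left(435 \right)}} = \sqrt{635 + 16 \cdot 435 \left(38 - 435^{2} + 17 \cdot 435\right)} = \sqrt{635 + 16 \cdot 435 \left(38 - 189225 + 7395\right)} = \sqrt{635 + 16 \cdot 435 \left(-181792\right)} = \sqrt{635 - 1265272320} = \sqrt{-1265271685} = i \sqrt{1265271685}$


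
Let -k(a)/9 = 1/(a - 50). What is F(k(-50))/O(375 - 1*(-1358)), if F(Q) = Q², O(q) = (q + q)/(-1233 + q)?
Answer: 81/69320 ≈ 0.0011685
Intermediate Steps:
k(a) = -9/(-50 + a) (k(a) = -9/(a - 50) = -9/(-50 + a))
O(q) = 2*q/(-1233 + q) (O(q) = (2*q)/(-1233 + q) = 2*q/(-1233 + q))
F(k(-50))/O(375 - 1*(-1358)) = (-9/(-50 - 50))²/((2*(375 - 1*(-1358))/(-1233 + (375 - 1*(-1358))))) = (-9/(-100))²/((2*(375 + 1358)/(-1233 + (375 + 1358)))) = (-9*(-1/100))²/((2*1733/(-1233 + 1733))) = (9/100)²/((2*1733/500)) = 81/(10000*((2*1733*(1/500)))) = 81/(10000*(1733/250)) = (81/10000)*(250/1733) = 81/69320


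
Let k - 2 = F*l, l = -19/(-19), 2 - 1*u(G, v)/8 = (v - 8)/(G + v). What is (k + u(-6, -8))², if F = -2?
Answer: 2304/49 ≈ 47.020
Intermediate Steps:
u(G, v) = 16 - 8*(-8 + v)/(G + v) (u(G, v) = 16 - 8*(v - 8)/(G + v) = 16 - 8*(-8 + v)/(G + v))
l = 1 (l = -19*(-1/19) = 1)
k = 0 (k = 2 - 2*1 = 2 - 2 = 0)
(k + u(-6, -8))² = (0 + 8*(8 - 8 + 2*(-6))/(-6 - 8))² = (0 + 8*(8 - 8 - 12)/(-14))² = (0 + 8*(-1/14)*(-12))² = (0 + 48/7)² = (48/7)² = 2304/49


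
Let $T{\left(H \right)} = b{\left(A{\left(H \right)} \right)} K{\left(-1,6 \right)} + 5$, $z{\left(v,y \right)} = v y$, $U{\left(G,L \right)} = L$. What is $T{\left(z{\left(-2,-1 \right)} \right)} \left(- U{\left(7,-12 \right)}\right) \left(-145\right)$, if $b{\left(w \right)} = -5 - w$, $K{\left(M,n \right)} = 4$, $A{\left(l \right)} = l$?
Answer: $40020$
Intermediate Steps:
$T{\left(H \right)} = -15 - 4 H$ ($T{\left(H \right)} = \left(-5 - H\right) 4 + 5 = \left(-20 - 4 H\right) + 5 = -15 - 4 H$)
$T{\left(z{\left(-2,-1 \right)} \right)} \left(- U{\left(7,-12 \right)}\right) \left(-145\right) = \left(-15 - 4 \left(\left(-2\right) \left(-1\right)\right)\right) \left(\left(-1\right) \left(-12\right)\right) \left(-145\right) = \left(-15 - 8\right) 12 \left(-145\right) = \left(-23\right) 12 \left(-145\right) = \left(-276\right) \left(-145\right) = 40020$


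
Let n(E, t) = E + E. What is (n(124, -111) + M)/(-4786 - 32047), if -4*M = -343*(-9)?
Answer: 2095/147332 ≈ 0.014220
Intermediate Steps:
n(E, t) = 2*E
M = -3087/4 (M = -(-343)*(-9)/4 = -1/4*3087 = -3087/4 ≈ -771.75)
(n(124, -111) + M)/(-4786 - 32047) = (2*124 - 3087/4)/(-4786 - 32047) = (248 - 3087/4)/(-36833) = -2095/4*(-1/36833) = 2095/147332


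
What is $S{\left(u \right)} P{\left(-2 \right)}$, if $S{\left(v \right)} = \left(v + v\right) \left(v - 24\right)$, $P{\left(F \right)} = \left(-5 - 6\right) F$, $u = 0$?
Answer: $0$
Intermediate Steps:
$P{\left(F \right)} = - 11 F$ ($P{\left(F \right)} = \left(-5 - 6\right) F = - 11 F$)
$S{\left(v \right)} = 2 v \left(-24 + v\right)$
$S{\left(u \right)} P{\left(-2 \right)} = 2 \cdot 0 \left(-24 + 0\right) \left(\left(-11\right) \left(-2\right)\right) = 2 \cdot 0 \left(-24\right) 22 = 0 \cdot 22 = 0$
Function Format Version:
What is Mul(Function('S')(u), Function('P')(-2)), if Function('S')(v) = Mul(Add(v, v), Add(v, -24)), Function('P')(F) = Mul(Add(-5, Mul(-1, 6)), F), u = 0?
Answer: 0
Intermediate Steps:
Function('P')(F) = Mul(-11, F) (Function('P')(F) = Mul(Add(-5, -6), F) = Mul(-11, F))
Function('S')(v) = Mul(2, v, Add(-24, v)) (Function('S')(v) = Mul(Mul(2, v), Add(-24, v)) = Mul(2, v, Add(-24, v)))
Mul(Function('S')(u), Function('P')(-2)) = Mul(Mul(2, 0, Add(-24, 0)), Mul(-11, -2)) = Mul(Mul(2, 0, -24), 22) = Mul(0, 22) = 0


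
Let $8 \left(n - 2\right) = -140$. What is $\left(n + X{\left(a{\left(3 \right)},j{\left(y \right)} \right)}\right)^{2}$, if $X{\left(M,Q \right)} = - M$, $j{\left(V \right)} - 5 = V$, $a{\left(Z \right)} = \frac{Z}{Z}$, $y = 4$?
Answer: $\frac{1089}{4} \approx 272.25$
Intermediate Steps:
$a{\left(Z \right)} = 1$
$n = - \frac{31}{2}$ ($n = 2 + \frac{1}{8} \left(-140\right) = 2 - \frac{35}{2} = - \frac{31}{2} \approx -15.5$)
$j{\left(V \right)} = 5 + V$
$\left(n + X{\left(a{\left(3 \right)},j{\left(y \right)} \right)}\right)^{2} = \left(- \frac{31}{2} - 1\right)^{2} = \left(- \frac{33}{2}\right)^{2} = \frac{1089}{4}$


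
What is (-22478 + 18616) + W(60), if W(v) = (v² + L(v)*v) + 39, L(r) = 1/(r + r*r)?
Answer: -13602/61 ≈ -222.98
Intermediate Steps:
L(r) = 1/(r + r²)
W(v) = 39 + v² + 1/(1 + v) (W(v) = (v² + (1/(v*(1 + v)))*v) + 39 = (v² + 1/(1 + v)) + 39 = 39 + v² + 1/(1 + v))
(-22478 + 18616) + W(60) = (-22478 + 18616) + (1 + (1 + 60)*(39 + 60²))/(1 + 60) = -3862 + (1 + 61*(39 + 3600))/61 = -3862 + (1 + 61*3639)/61 = -3862 + (1 + 221979)/61 = -3862 + (1/61)*221980 = -3862 + 221980/61 = -13602/61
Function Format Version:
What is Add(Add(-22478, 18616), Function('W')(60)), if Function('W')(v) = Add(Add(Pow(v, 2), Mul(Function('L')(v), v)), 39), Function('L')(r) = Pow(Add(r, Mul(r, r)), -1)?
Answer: Rational(-13602, 61) ≈ -222.98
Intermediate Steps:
Function('L')(r) = Pow(Add(r, Pow(r, 2)), -1)
Function('W')(v) = Add(39, Pow(v, 2), Pow(Add(1, v), -1)) (Function('W')(v) = Add(Add(Pow(v, 2), Mul(Mul(Pow(v, -1), Pow(Add(1, v), -1)), v)), 39) = Add(Add(Pow(v, 2), Pow(Add(1, v), -1)), 39) = Add(39, Pow(v, 2), Pow(Add(1, v), -1)))
Add(Add(-22478, 18616), Function('W')(60)) = Add(Add(-22478, 18616), Mul(Pow(Add(1, 60), -1), Add(1, Mul(Add(1, 60), Add(39, Pow(60, 2)))))) = Add(-3862, Mul(Pow(61, -1), Add(1, Mul(61, Add(39, 3600))))) = Add(-3862, Mul(Rational(1, 61), Add(1, Mul(61, 3639)))) = Add(-3862, Mul(Rational(1, 61), Add(1, 221979))) = Add(-3862, Mul(Rational(1, 61), 221980)) = Add(-3862, Rational(221980, 61)) = Rational(-13602, 61)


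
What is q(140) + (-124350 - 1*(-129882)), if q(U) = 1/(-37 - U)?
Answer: 979163/177 ≈ 5532.0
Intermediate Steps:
q(140) + (-124350 - 1*(-129882)) = -1/(37 + 140) + (-124350 - 1*(-129882)) = -1/177 + (-124350 + 129882) = -1*1/177 + 5532 = -1/177 + 5532 = 979163/177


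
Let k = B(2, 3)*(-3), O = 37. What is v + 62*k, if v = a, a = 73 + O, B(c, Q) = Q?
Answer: -448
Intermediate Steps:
a = 110 (a = 73 + 37 = 110)
v = 110
k = -9 (k = 3*(-3) = -9)
v + 62*k = 110 + 62*(-9) = 110 - 558 = -448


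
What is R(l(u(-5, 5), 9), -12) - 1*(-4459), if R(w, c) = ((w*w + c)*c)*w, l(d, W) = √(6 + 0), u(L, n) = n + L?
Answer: 4459 + 72*√6 ≈ 4635.4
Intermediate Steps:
u(L, n) = L + n
l(d, W) = √6
R(w, c) = c*w*(c + w²) (R(w, c) = ((w² + c)*c)*w = ((c + w²)*c)*w = (c*(c + w²))*w = c*w*(c + w²))
R(l(u(-5, 5), 9), -12) - 1*(-4459) = -12*√6*(-12 + (√6)²) - 1*(-4459) = -12*√6*(-12 + 6) + 4459 = -12*√6*(-6) + 4459 = 72*√6 + 4459 = 4459 + 72*√6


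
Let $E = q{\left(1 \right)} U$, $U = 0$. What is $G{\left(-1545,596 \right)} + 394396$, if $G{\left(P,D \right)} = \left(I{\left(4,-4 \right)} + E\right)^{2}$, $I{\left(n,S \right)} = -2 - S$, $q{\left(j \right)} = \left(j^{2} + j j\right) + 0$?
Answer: $394400$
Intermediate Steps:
$q{\left(j \right)} = 2 j^{2}$ ($q{\left(j \right)} = \left(j^{2} + j^{2}\right) + 0 = 2 j^{2} + 0 = 2 j^{2}$)
$E = 0$ ($E = 2 \cdot 1^{2} \cdot 0 = 2 \cdot 1 \cdot 0 = 2 \cdot 0 = 0$)
$G{\left(P,D \right)} = 4$ ($G{\left(P,D \right)} = \left(\left(-2 - -4\right) + 0\right)^{2} = \left(\left(-2 + 4\right) + 0\right)^{2} = \left(2 + 0\right)^{2} = 2^{2} = 4$)
$G{\left(-1545,596 \right)} + 394396 = 4 + 394396 = 394400$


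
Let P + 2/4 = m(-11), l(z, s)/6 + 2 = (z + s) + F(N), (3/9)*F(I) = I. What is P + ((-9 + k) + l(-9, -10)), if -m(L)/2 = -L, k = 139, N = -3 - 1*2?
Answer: -217/2 ≈ -108.50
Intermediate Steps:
N = -5 (N = -3 - 2 = -5)
F(I) = 3*I
l(z, s) = -102 + 6*s + 6*z (l(z, s) = -12 + 6*((z + s) + 3*(-5)) = -12 + 6*((s + z) - 15) = -12 + 6*(-15 + s + z) = -12 + (-90 + 6*s + 6*z) = -102 + 6*s + 6*z)
m(L) = 2*L (m(L) = -(-2)*L = 2*L)
P = -45/2 (P = -1/2 + 2*(-11) = -1/2 - 22 = -45/2 ≈ -22.500)
P + ((-9 + k) + l(-9, -10)) = -45/2 + ((-9 + 139) + (-102 + 6*(-10) + 6*(-9))) = -45/2 + (130 + (-102 - 60 - 54)) = -45/2 + (130 - 216) = -45/2 - 86 = -217/2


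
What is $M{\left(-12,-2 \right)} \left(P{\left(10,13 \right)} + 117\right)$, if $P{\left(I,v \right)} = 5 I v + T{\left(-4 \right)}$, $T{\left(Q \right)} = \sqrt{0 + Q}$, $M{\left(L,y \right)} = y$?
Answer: $-1534 - 4 i \approx -1534.0 - 4.0 i$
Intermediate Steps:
$T{\left(Q \right)} = \sqrt{Q}$
$P{\left(I,v \right)} = 2 i + 5 I v$ ($P{\left(I,v \right)} = 5 I v + \sqrt{-4} = 5 I v + 2 i = 2 i + 5 I v$)
$M{\left(-12,-2 \right)} \left(P{\left(10,13 \right)} + 117\right) = - 2 \left(\left(2 i + 5 \cdot 10 \cdot 13\right) + 117\right) = - 2 \left(\left(2 i + 650\right) + 117\right) = - 2 \left(\left(650 + 2 i\right) + 117\right) = - 2 \left(767 + 2 i\right) = -1534 - 4 i$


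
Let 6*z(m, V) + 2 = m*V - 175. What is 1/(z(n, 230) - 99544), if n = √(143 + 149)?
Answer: -3584646/356920301681 - 2760*√73/356920301681 ≈ -1.0109e-5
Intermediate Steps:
n = 2*√73 (n = √292 = 2*√73 ≈ 17.088)
z(m, V) = -59/2 + V*m/6 (z(m, V) = -⅓ + (m*V - 175)/6 = -⅓ + (V*m - 175)/6 = -⅓ + (-175 + V*m)/6 = -⅓ + (-175/6 + V*m/6) = -59/2 + V*m/6)
1/(z(n, 230) - 99544) = 1/((-59/2 + (⅙)*230*(2*√73)) - 99544) = 1/((-59/2 + 230*√73/3) - 99544) = 1/(-199147/2 + 230*√73/3)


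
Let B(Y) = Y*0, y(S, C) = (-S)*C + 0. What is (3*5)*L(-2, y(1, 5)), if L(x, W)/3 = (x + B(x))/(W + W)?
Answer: 9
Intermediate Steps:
y(S, C) = -C*S (y(S, C) = -C*S + 0 = -C*S)
B(Y) = 0
L(x, W) = 3*x/(2*W) (L(x, W) = 3*((x + 0)/(W + W)) = 3*(x/((2*W))) = 3*(x*(1/(2*W))) = 3*(x/(2*W)) = 3*x/(2*W))
(3*5)*L(-2, y(1, 5)) = (3*5)*((3/2)*(-2)/(-1*5*1)) = 15*((3/2)*(-2)/(-5)) = 15*((3/2)*(-2)*(-⅕)) = 15*(⅗) = 9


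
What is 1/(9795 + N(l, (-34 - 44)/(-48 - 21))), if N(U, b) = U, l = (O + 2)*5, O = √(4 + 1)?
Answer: 1961/19227580 - √5/19227580 ≈ 0.00010187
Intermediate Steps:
O = √5 ≈ 2.2361
l = 10 + 5*√5 (l = (√5 + 2)*5 = (2 + √5)*5 = 10 + 5*√5 ≈ 21.180)
1/(9795 + N(l, (-34 - 44)/(-48 - 21))) = 1/(9795 + (10 + 5*√5)) = 1/(9805 + 5*√5)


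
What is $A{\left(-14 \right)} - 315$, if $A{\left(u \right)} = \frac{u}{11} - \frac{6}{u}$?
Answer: $- \frac{24320}{77} \approx -315.84$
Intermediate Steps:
$A{\left(u \right)} = - \frac{6}{u} + \frac{u}{11}$ ($A{\left(u \right)} = u \frac{1}{11} - \frac{6}{u} = \frac{u}{11} - \frac{6}{u} = - \frac{6}{u} + \frac{u}{11}$)
$A{\left(-14 \right)} - 315 = \left(- \frac{6}{-14} + \frac{1}{11} \left(-14\right)\right) - 315 = \left(\left(-6\right) \left(- \frac{1}{14}\right) - \frac{14}{11}\right) - 315 = \left(\frac{3}{7} - \frac{14}{11}\right) - 315 = - \frac{65}{77} - 315 = - \frac{24320}{77}$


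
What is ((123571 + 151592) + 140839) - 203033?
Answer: 212969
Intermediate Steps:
((123571 + 151592) + 140839) - 203033 = (275163 + 140839) - 203033 = 416002 - 203033 = 212969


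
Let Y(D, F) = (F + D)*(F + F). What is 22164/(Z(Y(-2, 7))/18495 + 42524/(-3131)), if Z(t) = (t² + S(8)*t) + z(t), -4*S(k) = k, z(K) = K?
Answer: -42782315886/25711955 ≈ -1663.9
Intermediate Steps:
S(k) = -k/4
Y(D, F) = 2*F*(D + F) (Y(D, F) = (D + F)*(2*F) = 2*F*(D + F))
Z(t) = t² - t (Z(t) = (t² + (-¼*8)*t) + t = (t² - 2*t) + t = t² - t)
22164/(Z(Y(-2, 7))/18495 + 42524/(-3131)) = 22164/(((2*7*(-2 + 7))*(-1 + 2*7*(-2 + 7)))/18495 + 42524/(-3131)) = 22164/(((2*7*5)*(-1 + 2*7*5))*(1/18495) + 42524*(-1/3131)) = 22164/((70*(-1 + 70))*(1/18495) - 42524/3131) = 22164/((70*69)*(1/18495) - 42524/3131) = 22164/(4830*(1/18495) - 42524/3131) = 22164/(322/1233 - 42524/3131) = 22164/(-51423910/3860523) = 22164*(-3860523/51423910) = -42782315886/25711955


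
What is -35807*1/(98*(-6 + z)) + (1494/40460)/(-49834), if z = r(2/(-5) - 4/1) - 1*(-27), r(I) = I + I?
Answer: -211349736779/7056992740 ≈ -29.949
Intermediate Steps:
r(I) = 2*I
z = 91/5 (z = 2*(2/(-5) - 4/1) - 1*(-27) = 2*(2*(-⅕) - 4*1) + 27 = 2*(-⅖ - 4) + 27 = 2*(-22/5) + 27 = -44/5 + 27 = 91/5 ≈ 18.200)
-35807*1/(98*(-6 + z)) + (1494/40460)/(-49834) = -35807*1/(98*(-6 + 91/5)) + (1494/40460)/(-49834) = -35807/((61/5)*98) + (1494*(1/40460))*(-1/49834) = -35807/5978/5 + (747/20230)*(-1/49834) = -35807*5/5978 - 747/1008141820 = -2935/98 - 747/1008141820 = -211349736779/7056992740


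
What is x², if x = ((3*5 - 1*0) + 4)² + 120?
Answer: 231361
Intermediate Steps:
x = 481 (x = ((15 + 0) + 4)² + 120 = (15 + 4)² + 120 = 19² + 120 = 361 + 120 = 481)
x² = 481² = 231361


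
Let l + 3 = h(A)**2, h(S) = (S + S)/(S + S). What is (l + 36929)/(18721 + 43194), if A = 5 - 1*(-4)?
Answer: 36927/61915 ≈ 0.59641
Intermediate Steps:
A = 9 (A = 5 + 4 = 9)
h(S) = 1 (h(S) = (2*S)/((2*S)) = (2*S)*(1/(2*S)) = 1)
l = -2 (l = -3 + 1**2 = -3 + 1 = -2)
(l + 36929)/(18721 + 43194) = (-2 + 36929)/(18721 + 43194) = 36927/61915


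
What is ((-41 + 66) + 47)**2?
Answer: 5184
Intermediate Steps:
((-41 + 66) + 47)**2 = (25 + 47)**2 = 72**2 = 5184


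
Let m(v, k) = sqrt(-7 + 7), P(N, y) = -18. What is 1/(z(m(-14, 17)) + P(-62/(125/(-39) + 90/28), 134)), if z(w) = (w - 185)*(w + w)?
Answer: -1/18 ≈ -0.055556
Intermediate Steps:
m(v, k) = 0 (m(v, k) = sqrt(0) = 0)
z(w) = 2*w*(-185 + w) (z(w) = (-185 + w)*(2*w) = 2*w*(-185 + w))
1/(z(m(-14, 17)) + P(-62/(125/(-39) + 90/28), 134)) = 1/(2*0*(-185 + 0) - 18) = 1/(2*0*(-185) - 18) = 1/(0 - 18) = 1/(-18) = -1/18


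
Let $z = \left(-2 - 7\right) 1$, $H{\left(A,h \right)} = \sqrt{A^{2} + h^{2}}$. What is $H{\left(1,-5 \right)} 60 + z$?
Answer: $-9 + 60 \sqrt{26} \approx 296.94$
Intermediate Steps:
$z = -9$ ($z = \left(-2 - 7\right) 1 = \left(-9\right) 1 = -9$)
$H{\left(1,-5 \right)} 60 + z = \sqrt{1^{2} + \left(-5\right)^{2}} \cdot 60 - 9 = \sqrt{1 + 25} \cdot 60 - 9 = \sqrt{26} \cdot 60 - 9 = 60 \sqrt{26} - 9 = -9 + 60 \sqrt{26}$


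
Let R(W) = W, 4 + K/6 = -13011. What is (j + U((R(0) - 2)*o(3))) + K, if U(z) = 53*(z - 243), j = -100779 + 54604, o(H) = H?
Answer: -137462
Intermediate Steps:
K = -78090 (K = -24 + 6*(-13011) = -24 - 78066 = -78090)
j = -46175
U(z) = -12879 + 53*z (U(z) = 53*(-243 + z) = -12879 + 53*z)
(j + U((R(0) - 2)*o(3))) + K = (-46175 + (-12879 + 53*((0 - 2)*3))) - 78090 = (-46175 + (-12879 + 53*(-2*3))) - 78090 = (-46175 + (-12879 + 53*(-6))) - 78090 = (-46175 + (-12879 - 318)) - 78090 = (-46175 - 13197) - 78090 = -59372 - 78090 = -137462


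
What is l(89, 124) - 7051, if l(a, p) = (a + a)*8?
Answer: -5627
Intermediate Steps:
l(a, p) = 16*a (l(a, p) = (2*a)*8 = 16*a)
l(89, 124) - 7051 = 16*89 - 7051 = 1424 - 7051 = -5627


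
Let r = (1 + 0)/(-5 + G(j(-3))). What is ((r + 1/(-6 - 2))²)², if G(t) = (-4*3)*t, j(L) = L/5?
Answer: 707281/59969536 ≈ 0.011794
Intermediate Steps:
j(L) = L/5 (j(L) = L*(⅕) = L/5)
G(t) = -12*t
r = 5/11 (r = (1 + 0)/(-5 - 12*(-3)/5) = 1/(-5 - 12*(-⅗)) = 1/(-5 + 36/5) = 1/(11/5) = 1*(5/11) = 5/11 ≈ 0.45455)
((r + 1/(-6 - 2))²)² = ((5/11 + 1/(-6 - 2))²)² = ((5/11 + 1/(-8))²)² = ((5/11 - ⅛)²)² = ((29/88)²)² = (841/7744)² = 707281/59969536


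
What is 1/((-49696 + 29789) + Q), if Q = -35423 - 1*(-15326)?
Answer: -1/40004 ≈ -2.4998e-5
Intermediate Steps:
Q = -20097 (Q = -35423 + 15326 = -20097)
1/((-49696 + 29789) + Q) = 1/((-49696 + 29789) - 20097) = 1/(-19907 - 20097) = 1/(-40004) = -1/40004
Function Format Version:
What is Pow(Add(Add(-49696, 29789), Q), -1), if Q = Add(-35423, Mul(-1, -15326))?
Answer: Rational(-1, 40004) ≈ -2.4998e-5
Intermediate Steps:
Q = -20097 (Q = Add(-35423, 15326) = -20097)
Pow(Add(Add(-49696, 29789), Q), -1) = Pow(Add(Add(-49696, 29789), -20097), -1) = Pow(Add(-19907, -20097), -1) = Pow(-40004, -1) = Rational(-1, 40004)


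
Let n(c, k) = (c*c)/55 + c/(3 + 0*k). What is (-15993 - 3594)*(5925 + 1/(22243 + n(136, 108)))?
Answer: -433233070244280/3733063 ≈ -1.1605e+8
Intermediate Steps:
n(c, k) = c/3 + c²/55 (n(c, k) = c²*(1/55) + c/(3 + 0) = c²/55 + c/3 = c/3 + c²/55)
(-15993 - 3594)*(5925 + 1/(22243 + n(136, 108))) = (-15993 - 3594)*(5925 + 1/(22243 + (1/165)*136*(55 + 3*136))) = -19587*(5925 + 1/(22243 + (1/165)*136*(55 + 408))) = -19587*(5925 + 1/(22243 + (1/165)*136*463)) = -19587*(5925 + 1/(22243 + 62968/165)) = -19587*(5925 + 1/(3733063/165)) = -19587*(5925 + 165/3733063) = -19587*22118398440/3733063 = -433233070244280/3733063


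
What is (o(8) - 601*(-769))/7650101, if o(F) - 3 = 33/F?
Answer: 3697409/61200808 ≈ 0.060414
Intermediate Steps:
o(F) = 3 + 33/F
(o(8) - 601*(-769))/7650101 = ((3 + 33/8) - 601*(-769))/7650101 = ((3 + 33*(⅛)) + 462169)*(1/7650101) = ((3 + 33/8) + 462169)*(1/7650101) = (57/8 + 462169)*(1/7650101) = (3697409/8)*(1/7650101) = 3697409/61200808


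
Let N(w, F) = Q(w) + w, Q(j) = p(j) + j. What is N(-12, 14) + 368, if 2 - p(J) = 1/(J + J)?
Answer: 8305/24 ≈ 346.04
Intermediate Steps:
p(J) = 2 - 1/(2*J) (p(J) = 2 - 1/(J + J) = 2 - 1/(2*J))
Q(j) = 2 + j - 1/(2*j) (Q(j) = (2 - 1/(2*j)) + j = 2 + j - 1/(2*j))
N(w, F) = 2 + 2*w - 1/(2*w) (N(w, F) = (2 + w - 1/(2*w)) + w = 2 + 2*w - 1/(2*w))
N(-12, 14) + 368 = (2 + 2*(-12) - ½/(-12)) + 368 = (2 - 24 - ½*(-1/12)) + 368 = (2 - 24 + 1/24) + 368 = -527/24 + 368 = 8305/24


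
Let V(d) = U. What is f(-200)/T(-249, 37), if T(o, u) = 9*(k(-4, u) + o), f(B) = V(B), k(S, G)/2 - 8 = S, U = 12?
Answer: -4/723 ≈ -0.0055325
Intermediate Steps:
k(S, G) = 16 + 2*S
V(d) = 12
f(B) = 12
T(o, u) = 72 + 9*o (T(o, u) = 9*((16 + 2*(-4)) + o) = 9*((16 - 8) + o) = 9*(8 + o) = 72 + 9*o)
f(-200)/T(-249, 37) = 12/(72 + 9*(-249)) = 12/(72 - 2241) = 12/(-2169) = 12*(-1/2169) = -4/723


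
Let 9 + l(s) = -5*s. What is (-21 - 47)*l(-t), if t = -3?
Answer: 1632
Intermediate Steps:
l(s) = -9 - 5*s
(-21 - 47)*l(-t) = (-21 - 47)*(-9 - (-5)*(-3)) = -68*(-9 - 5*3) = -68*(-9 - 15) = -68*(-24) = 1632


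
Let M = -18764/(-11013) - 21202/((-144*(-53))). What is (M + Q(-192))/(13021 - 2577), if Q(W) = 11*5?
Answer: 755421017/146305149984 ≈ 0.0051633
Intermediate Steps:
Q(W) = 55
M = -15048463/14008536 (M = -18764*(-1/11013) - 21202/7632 = 18764/11013 - 21202*1/7632 = 18764/11013 - 10601/3816 = -15048463/14008536 ≈ -1.0742)
(M + Q(-192))/(13021 - 2577) = (-15048463/14008536 + 55)/(13021 - 2577) = (755421017/14008536)/10444 = (755421017/14008536)*(1/10444) = 755421017/146305149984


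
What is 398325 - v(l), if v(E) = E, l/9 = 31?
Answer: 398046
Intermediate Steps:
l = 279 (l = 9*31 = 279)
398325 - v(l) = 398325 - 1*279 = 398325 - 279 = 398046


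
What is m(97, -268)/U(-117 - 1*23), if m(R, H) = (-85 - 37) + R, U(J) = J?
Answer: 5/28 ≈ 0.17857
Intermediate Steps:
m(R, H) = -122 + R
m(97, -268)/U(-117 - 1*23) = (-122 + 97)/(-117 - 1*23) = -25/(-117 - 23) = -25/(-140) = -25*(-1/140) = 5/28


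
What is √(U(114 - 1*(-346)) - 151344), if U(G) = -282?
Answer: I*√151626 ≈ 389.39*I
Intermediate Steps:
√(U(114 - 1*(-346)) - 151344) = √(-282 - 151344) = √(-151626) = I*√151626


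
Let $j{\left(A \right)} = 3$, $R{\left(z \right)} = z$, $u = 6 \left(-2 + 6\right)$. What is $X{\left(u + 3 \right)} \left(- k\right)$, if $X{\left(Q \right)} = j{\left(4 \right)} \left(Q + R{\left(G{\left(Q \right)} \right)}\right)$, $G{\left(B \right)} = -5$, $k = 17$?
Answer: $-1122$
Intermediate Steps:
$u = 24$ ($u = 6 \cdot 4 = 24$)
$X{\left(Q \right)} = -15 + 3 Q$ ($X{\left(Q \right)} = 3 \left(Q - 5\right) = 3 \left(-5 + Q\right) = -15 + 3 Q$)
$X{\left(u + 3 \right)} \left(- k\right) = \left(-15 + 3 \left(24 + 3\right)\right) \left(\left(-1\right) 17\right) = \left(-15 + 3 \cdot 27\right) \left(-17\right) = \left(-15 + 81\right) \left(-17\right) = 66 \left(-17\right) = -1122$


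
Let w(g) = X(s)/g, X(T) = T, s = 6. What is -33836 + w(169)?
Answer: -5718278/169 ≈ -33836.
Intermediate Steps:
w(g) = 6/g
-33836 + w(169) = -33836 + 6/169 = -5718278/169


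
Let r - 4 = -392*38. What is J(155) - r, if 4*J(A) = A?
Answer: 59723/4 ≈ 14931.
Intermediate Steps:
J(A) = A/4
r = -14892 (r = 4 - 392*38 = 4 - 14896 = -14892)
J(155) - r = (¼)*155 - 1*(-14892) = 155/4 + 14892 = 59723/4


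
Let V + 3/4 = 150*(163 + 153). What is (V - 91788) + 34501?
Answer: -39551/4 ≈ -9887.8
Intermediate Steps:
V = 189597/4 (V = -¾ + 150*(163 + 153) = -¾ + 150*316 = -¾ + 47400 = 189597/4 ≈ 47399.)
(V - 91788) + 34501 = (189597/4 - 91788) + 34501 = -177555/4 + 34501 = -39551/4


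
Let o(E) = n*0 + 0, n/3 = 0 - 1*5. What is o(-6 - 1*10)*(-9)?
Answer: 0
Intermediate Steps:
n = -15 (n = 3*(0 - 1*5) = 3*(0 - 5) = 3*(-5) = -15)
o(E) = 0 (o(E) = -15*0 + 0 = 0 + 0 = 0)
o(-6 - 1*10)*(-9) = 0*(-9) = 0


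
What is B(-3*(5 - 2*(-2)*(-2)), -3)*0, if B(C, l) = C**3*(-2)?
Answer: 0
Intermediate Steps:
B(C, l) = -2*C**3
B(-3*(5 - 2*(-2)*(-2)), -3)*0 = -2*(-27*(5 - 2*(-2)*(-2))**3)*0 = -2*(-27*(5 + 4*(-2))**3)*0 = -2*(-27*(5 - 8)**3)*0 = -2*(-3*(-3))**3*0 = -2*9**3*0 = -2*729*0 = -1458*0 = 0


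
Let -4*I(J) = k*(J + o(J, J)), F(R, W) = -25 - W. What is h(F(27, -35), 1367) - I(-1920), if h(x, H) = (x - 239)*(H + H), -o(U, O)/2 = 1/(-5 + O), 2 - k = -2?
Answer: -1208911548/1925 ≈ -6.2801e+5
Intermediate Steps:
k = 4 (k = 2 - 1*(-2) = 2 + 2 = 4)
o(U, O) = -2/(-5 + O)
h(x, H) = 2*H*(-239 + x) (h(x, H) = (-239 + x)*(2*H) = 2*H*(-239 + x))
I(J) = -J + 2/(-5 + J) (I(J) = -(J - 2/(-5 + J)) = -(-8/(-5 + J) + 4*J)/4 = -J + 2/(-5 + J))
h(F(27, -35), 1367) - I(-1920) = 2*1367*(-239 + (-25 - 1*(-35))) - (2 - 1*(-1920)*(-5 - 1920))/(-5 - 1920) = 2*1367*(-239 + (-25 + 35)) - (2 - 1*(-1920)*(-1925))/(-1925) = 2*1367*(-239 + 10) - (-1)*(2 - 3696000)/1925 = 2*1367*(-229) - (-1)*(-3695998)/1925 = -626086 - 1*3695998/1925 = -626086 - 3695998/1925 = -1208911548/1925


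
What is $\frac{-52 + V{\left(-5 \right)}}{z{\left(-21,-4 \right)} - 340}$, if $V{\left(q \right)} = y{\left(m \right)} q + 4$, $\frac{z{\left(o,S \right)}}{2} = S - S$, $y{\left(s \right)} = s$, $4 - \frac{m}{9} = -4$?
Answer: $\frac{6}{5} \approx 1.2$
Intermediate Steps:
$m = 72$ ($m = 36 - -36 = 36 + 36 = 72$)
$z{\left(o,S \right)} = 0$ ($z{\left(o,S \right)} = 2 \left(S - S\right) = 2 \cdot 0 = 0$)
$V{\left(q \right)} = 4 + 72 q$ ($V{\left(q \right)} = 72 q + 4 = 4 + 72 q$)
$\frac{-52 + V{\left(-5 \right)}}{z{\left(-21,-4 \right)} - 340} = \frac{-52 + \left(4 + 72 \left(-5\right)\right)}{0 - 340} = \frac{-52 + \left(4 - 360\right)}{-340} = \left(-52 - 356\right) \left(- \frac{1}{340}\right) = \left(-408\right) \left(- \frac{1}{340}\right) = \frac{6}{5}$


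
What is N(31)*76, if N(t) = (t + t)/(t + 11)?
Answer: 2356/21 ≈ 112.19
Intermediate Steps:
N(t) = 2*t/(11 + t) (N(t) = (2*t)/(11 + t) = 2*t/(11 + t))
N(31)*76 = (2*31/(11 + 31))*76 = (2*31/42)*76 = (2*31*(1/42))*76 = (31/21)*76 = 2356/21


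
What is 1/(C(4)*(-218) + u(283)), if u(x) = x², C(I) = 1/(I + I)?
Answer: 4/320247 ≈ 1.2490e-5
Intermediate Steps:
C(I) = 1/(2*I)
1/(C(4)*(-218) + u(283)) = 1/(((½)/4)*(-218) + 283²) = 1/(((½)*(¼))*(-218) + 80089) = 1/((⅛)*(-218) + 80089) = 1/(-109/4 + 80089) = 1/(320247/4) = 4/320247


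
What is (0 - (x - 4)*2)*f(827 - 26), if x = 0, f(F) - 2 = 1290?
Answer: 10336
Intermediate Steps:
f(F) = 1292 (f(F) = 2 + 1290 = 1292)
(0 - (x - 4)*2)*f(827 - 26) = (0 - (0 - 4)*2)*1292 = (0 - (-4)*2)*1292 = (0 - 1*(-8))*1292 = (0 + 8)*1292 = 8*1292 = 10336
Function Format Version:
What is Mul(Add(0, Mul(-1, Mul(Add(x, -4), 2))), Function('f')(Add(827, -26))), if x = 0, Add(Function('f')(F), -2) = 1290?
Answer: 10336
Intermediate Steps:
Function('f')(F) = 1292 (Function('f')(F) = Add(2, 1290) = 1292)
Mul(Add(0, Mul(-1, Mul(Add(x, -4), 2))), Function('f')(Add(827, -26))) = Mul(Add(0, Mul(-1, Mul(Add(0, -4), 2))), 1292) = Mul(Add(0, Mul(-1, Mul(-4, 2))), 1292) = Mul(Add(0, Mul(-1, -8)), 1292) = Mul(Add(0, 8), 1292) = Mul(8, 1292) = 10336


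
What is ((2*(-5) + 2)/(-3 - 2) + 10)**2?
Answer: 3364/25 ≈ 134.56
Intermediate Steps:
((2*(-5) + 2)/(-3 - 2) + 10)**2 = ((-10 + 2)/(-5) + 10)**2 = (-8*(-1/5) + 10)**2 = (8/5 + 10)**2 = (58/5)**2 = 3364/25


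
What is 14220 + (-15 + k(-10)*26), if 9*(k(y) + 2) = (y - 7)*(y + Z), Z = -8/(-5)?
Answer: 218483/15 ≈ 14566.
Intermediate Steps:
Z = 8/5 (Z = -8*(-⅕) = 8/5 ≈ 1.6000)
k(y) = -2 + (-7 + y)*(8/5 + y)/9 (k(y) = -2 + ((y - 7)*(y + 8/5))/9 = -2 + ((-7 + y)*(8/5 + y))/9 = -2 + (-7 + y)*(8/5 + y)/9)
14220 + (-15 + k(-10)*26) = 14220 + (-15 + (-146/45 - ⅗*(-10) + (⅑)*(-10)²)*26) = 14220 + (-15 + (-146/45 + 6 + (⅑)*100)*26) = 14220 + (-15 + (-146/45 + 6 + 100/9)*26) = 14220 + (-15 + (208/15)*26) = 14220 + (-15 + 5408/15) = 14220 + 5183/15 = 218483/15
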